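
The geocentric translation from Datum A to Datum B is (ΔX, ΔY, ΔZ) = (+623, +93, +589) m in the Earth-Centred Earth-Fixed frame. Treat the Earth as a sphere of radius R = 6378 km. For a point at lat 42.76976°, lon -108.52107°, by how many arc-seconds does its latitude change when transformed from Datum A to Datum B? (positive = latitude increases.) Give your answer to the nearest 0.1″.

Δφ = 20.3″

sin φ = 0.679054, cos φ = 0.734088, sin λ = -0.948207, cos λ = -0.317653.
North component: ΔN = −sin φ cos λ·ΔX − sin φ sin λ·ΔY + cos φ·ΔZ = −(0.679054)(-0.317653)(623) − (0.679054)(-0.948207)(93) + (0.734088)(589) = 626.64 m.
1° of latitude spans πR/180 = 111317 m, so Δφ = 626.64 / 111317 × 3600 = 20.266″.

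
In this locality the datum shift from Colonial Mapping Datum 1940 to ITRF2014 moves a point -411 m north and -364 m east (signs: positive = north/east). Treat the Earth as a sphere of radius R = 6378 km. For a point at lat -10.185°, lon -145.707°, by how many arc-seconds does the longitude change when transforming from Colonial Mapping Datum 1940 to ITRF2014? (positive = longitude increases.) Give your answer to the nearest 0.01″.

Δλ = -11.96″

At latitude -10.185°, cos φ = 0.984242.
One radian of longitude at latitude φ spans R cos φ, so Δλ = ΔE / (R cos φ) = -364.0 / (6378000 × 0.984242) = -5.7985e-05 rad = -11.960″.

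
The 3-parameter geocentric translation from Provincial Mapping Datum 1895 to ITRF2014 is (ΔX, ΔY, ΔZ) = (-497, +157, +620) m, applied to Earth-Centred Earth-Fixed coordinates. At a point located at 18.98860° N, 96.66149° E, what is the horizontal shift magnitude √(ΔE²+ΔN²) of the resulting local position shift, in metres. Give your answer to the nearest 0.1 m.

The local east axis at (φ, λ) is (−sin λ, cos λ, 0), so ΔE = −sin(96.66149°)·(-497) + cos(96.66149°)·157 = 475.43 m.
The local north axis is (−sin φ cos λ, −sin φ sin λ, cos φ), giving ΔN = -18.759 − 50.740 + 586.262 = 516.76 m.
Horizontal magnitude = √(ΔE² + ΔN²) = √(475.43² + 516.76²) = 702.20 m.

702.2 m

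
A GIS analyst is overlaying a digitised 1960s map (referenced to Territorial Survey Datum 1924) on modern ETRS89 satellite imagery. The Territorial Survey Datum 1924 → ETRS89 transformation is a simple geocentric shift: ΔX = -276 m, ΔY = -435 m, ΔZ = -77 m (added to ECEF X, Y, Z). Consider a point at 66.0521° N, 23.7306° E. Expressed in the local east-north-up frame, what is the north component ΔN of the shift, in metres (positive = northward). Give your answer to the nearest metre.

At φ = 66.0521°, λ = 23.7306°: sin φ = 0.913915, cos φ = 0.405906, sin λ = 0.402437, cos λ = 0.915448.
ΔN = −sin φ cos λ·ΔX − sin φ sin λ·ΔY + cos φ·ΔZ = −(0.913915)(0.915448)(-276) − (0.913915)(0.402437)(-435) + (0.405906)(-77) = 359.65 m.

ΔN = 360 m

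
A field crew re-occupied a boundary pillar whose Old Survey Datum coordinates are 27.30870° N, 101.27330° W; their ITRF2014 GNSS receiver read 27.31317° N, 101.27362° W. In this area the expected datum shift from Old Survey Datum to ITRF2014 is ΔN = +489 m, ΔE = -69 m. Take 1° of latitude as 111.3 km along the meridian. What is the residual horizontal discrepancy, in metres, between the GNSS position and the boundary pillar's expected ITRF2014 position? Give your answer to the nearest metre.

Observed coordinate differences: Δφ = +0.00447°, Δλ = -0.00032°.
Converting to metres (1° lat = 111300 m, cos φ = 0.888548): observed ΔN = 497.5 m, observed ΔE = -31.6 m.
Subtracting the expected shift leaves a residual of 497.5 − (489) = 8.5 m north and -31.6 − (-69) = 37.4 m east.
Residual distance = √(8.5² + 37.4²) = 38.3 m.

38 m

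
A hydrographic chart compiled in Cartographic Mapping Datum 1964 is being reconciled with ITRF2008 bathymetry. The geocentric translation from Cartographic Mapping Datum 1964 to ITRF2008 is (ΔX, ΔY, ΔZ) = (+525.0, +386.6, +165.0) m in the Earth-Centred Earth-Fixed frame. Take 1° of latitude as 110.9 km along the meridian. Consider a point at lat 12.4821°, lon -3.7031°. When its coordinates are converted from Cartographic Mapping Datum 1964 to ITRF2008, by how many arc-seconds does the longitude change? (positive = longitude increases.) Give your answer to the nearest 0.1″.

Δλ = 14.0″

sin φ = 0.216135, cos φ = 0.976364, sin λ = -0.064586, cos λ = 0.997912.
East component: ΔE = −sin λ·ΔX + cos λ·ΔY = −(-0.064586)(525.0) + (0.997912)(386.6) = 419.70 m.
1° of latitude spans 110900 m; at latitude φ, 1° of longitude spans that × cos φ = 108278.7 m, so Δλ = 419.70 / 108278.7 × 3600 = 13.954″.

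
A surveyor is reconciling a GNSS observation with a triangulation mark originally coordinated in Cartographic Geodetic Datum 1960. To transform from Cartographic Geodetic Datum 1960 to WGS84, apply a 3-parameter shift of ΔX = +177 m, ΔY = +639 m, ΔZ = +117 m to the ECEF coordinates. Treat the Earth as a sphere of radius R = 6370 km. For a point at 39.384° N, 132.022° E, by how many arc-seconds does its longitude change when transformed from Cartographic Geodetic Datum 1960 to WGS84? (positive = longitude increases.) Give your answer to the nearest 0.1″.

sin φ = 0.634515, cos φ = 0.772911, sin λ = 0.742888, cos λ = -0.669416.
East component: ΔE = −sin λ·ΔX + cos λ·ΔY = −(0.742888)(177) + (-0.669416)(639) = -559.25 m.
1° of latitude spans πR/180 = 111177 m; at latitude φ, 1° of longitude spans that × cos φ = 85930.3 m, so Δλ = -559.25 / 85930.3 × 3600 = -23.429″.

Δλ = -23.4″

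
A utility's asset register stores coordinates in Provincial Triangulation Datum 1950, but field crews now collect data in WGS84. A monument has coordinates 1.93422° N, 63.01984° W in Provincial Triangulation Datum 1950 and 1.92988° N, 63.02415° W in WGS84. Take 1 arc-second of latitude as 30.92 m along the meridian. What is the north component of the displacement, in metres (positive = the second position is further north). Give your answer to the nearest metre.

ΔN = -483 m

Δφ = 1.92988° − 1.93422° = -0.00434°; Δλ = -63.02415° − -63.01984° = -0.00431°.
1° of latitude = 3600 × 30.92 = 111312 m.
ΔN = Δφ × 111312 = -483.1 m; ΔE = Δλ × 111312 × cos(1.93422°) = -0.00431 × 111312 × 0.999430 = -479.5 m.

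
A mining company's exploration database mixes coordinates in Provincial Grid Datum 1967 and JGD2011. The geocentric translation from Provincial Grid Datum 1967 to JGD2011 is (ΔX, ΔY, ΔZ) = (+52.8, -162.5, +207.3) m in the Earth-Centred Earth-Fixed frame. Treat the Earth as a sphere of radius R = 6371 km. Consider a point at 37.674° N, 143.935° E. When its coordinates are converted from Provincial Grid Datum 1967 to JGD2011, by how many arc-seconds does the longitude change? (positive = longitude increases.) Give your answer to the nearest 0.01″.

sin φ = 0.611168, cos φ = 0.791501, sin λ = 0.588703, cos λ = -0.808350.
East component: ΔE = −sin λ·ΔX + cos λ·ΔY = −(0.588703)(52.8) + (-0.808350)(-162.5) = 100.27 m.
1° of latitude spans πR/180 = 111195 m; at latitude φ, 1° of longitude spans that × cos φ = 88010.9 m, so Δλ = 100.27 / 88010.9 × 3600 = 4.102″.

Δλ = 4.10″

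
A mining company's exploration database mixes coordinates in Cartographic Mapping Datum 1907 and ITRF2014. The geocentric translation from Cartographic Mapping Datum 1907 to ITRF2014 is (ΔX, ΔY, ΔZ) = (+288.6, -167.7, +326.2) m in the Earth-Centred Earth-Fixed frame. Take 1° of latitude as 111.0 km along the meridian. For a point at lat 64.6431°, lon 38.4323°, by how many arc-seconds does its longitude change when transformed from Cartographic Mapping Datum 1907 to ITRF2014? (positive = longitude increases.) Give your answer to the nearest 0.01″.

Δλ = -23.53″

sin φ = 0.903658, cos φ = 0.428255, sin λ = 0.621589, cos λ = 0.783343.
East component: ΔE = −sin λ·ΔX + cos λ·ΔY = −(0.621589)(288.6) + (0.783343)(-167.7) = -310.76 m.
1° of latitude spans 111000 m; at latitude φ, 1° of longitude spans that × cos φ = 47536.4 m, so Δλ = -310.76 / 47536.4 × 3600 = -23.534″.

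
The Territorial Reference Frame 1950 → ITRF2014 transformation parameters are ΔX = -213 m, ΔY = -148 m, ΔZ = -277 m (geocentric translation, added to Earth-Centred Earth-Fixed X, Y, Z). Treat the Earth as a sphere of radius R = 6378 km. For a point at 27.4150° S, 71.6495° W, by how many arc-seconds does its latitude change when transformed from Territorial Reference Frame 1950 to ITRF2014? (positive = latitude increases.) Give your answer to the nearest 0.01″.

Δφ = -6.86″

sin φ = -0.460432, cos φ = 0.887695, sin λ = -0.949148, cos λ = 0.314829.
North component: ΔN = −sin φ cos λ·ΔX − sin φ sin λ·ΔY + cos φ·ΔZ = −(-0.460432)(0.314829)(-213) − (-0.460432)(-0.949148)(-148) + (0.887695)(-277) = -212.09 m.
1° of latitude spans πR/180 = 111317 m, so Δφ = -212.09 / 111317 × 3600 = -6.859″.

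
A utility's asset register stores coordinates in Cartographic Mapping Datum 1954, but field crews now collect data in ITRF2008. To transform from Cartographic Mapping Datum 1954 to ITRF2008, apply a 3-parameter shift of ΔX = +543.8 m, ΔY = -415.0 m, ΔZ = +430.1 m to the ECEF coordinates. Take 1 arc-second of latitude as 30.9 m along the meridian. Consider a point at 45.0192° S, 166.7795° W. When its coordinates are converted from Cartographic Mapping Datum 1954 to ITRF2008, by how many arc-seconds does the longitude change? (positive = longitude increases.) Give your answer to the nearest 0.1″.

Δλ = 24.2″

sin φ = -0.707344, cos φ = 0.706870, sin λ = -0.228699, cos λ = -0.973497.
East component: ΔE = −sin λ·ΔX + cos λ·ΔY = −(-0.228699)(543.8) + (-0.973497)(-415.0) = 528.37 m.
1° of latitude spans 3600 × 30.90 = 111240 m; at latitude φ, 1° of longitude spans that × cos φ = 78632.2 m, so Δλ = 528.37 / 78632.2 × 3600 = 24.190″.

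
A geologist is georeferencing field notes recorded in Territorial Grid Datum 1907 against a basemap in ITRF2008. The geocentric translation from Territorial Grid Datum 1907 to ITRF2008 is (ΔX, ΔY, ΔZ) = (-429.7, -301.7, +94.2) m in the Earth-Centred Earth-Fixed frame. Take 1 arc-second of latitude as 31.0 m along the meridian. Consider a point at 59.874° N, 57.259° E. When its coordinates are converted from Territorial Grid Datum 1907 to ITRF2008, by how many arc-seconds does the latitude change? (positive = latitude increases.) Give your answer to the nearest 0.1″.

sin φ = 0.864924, cos φ = 0.501903, sin λ = 0.841124, cos λ = 0.540842.
North component: ΔN = −sin φ cos λ·ΔX − sin φ sin λ·ΔY + cos φ·ΔZ = −(0.864924)(0.540842)(-429.7) − (0.864924)(0.841124)(-301.7) + (0.501903)(94.2) = 467.78 m.
1° of latitude spans 3600 × 31.00 = 111600 m, so Δφ = 467.78 / 111600 × 3600 = 15.090″.

Δφ = 15.1″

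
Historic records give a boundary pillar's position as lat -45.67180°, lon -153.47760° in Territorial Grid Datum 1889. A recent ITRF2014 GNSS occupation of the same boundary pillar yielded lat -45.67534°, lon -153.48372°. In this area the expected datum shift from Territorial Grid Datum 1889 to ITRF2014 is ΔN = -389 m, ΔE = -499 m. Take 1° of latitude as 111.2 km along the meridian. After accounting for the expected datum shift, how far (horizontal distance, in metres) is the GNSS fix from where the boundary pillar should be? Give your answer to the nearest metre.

24 m

Observed coordinate differences: Δφ = -0.00354°, Δλ = -0.00612°.
Converting to metres (1° lat = 111200 m, cos φ = 0.698767): observed ΔN = -393.6 m, observed ΔE = -475.5 m.
Subtracting the expected shift leaves a residual of -393.6 − (-389) = -4.6 m north and -475.5 − (-499) = 23.5 m east.
Residual distance = √((-4.6)² + 23.5²) = 23.9 m.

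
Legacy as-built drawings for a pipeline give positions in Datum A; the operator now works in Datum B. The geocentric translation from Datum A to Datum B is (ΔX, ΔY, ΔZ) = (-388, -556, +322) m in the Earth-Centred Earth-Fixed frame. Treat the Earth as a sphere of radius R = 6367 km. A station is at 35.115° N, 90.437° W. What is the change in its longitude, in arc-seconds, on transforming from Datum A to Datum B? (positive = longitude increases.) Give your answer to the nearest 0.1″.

Δλ = -15.2″

sin φ = 0.575219, cos φ = 0.817999, sin λ = -0.999971, cos λ = -0.007627.
East component: ΔE = −sin λ·ΔX + cos λ·ΔY = −(-0.999971)(-388) + (-0.007627)(-556) = -383.75 m.
1° of latitude spans πR/180 = 111125 m; at latitude φ, 1° of longitude spans that × cos φ = 90900.2 m, so Δλ = -383.75 / 90900.2 × 3600 = -15.198″.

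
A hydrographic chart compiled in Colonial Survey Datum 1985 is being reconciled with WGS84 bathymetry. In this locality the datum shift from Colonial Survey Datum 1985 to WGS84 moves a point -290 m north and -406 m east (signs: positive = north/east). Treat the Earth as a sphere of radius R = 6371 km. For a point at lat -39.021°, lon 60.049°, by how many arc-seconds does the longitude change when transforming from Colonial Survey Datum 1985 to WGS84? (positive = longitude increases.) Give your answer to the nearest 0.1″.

Δλ = -16.9″

At latitude -39.021°, cos φ = 0.776915.
One radian of longitude at latitude φ spans R cos φ, so Δλ = ΔE / (R cos φ) = -406.0 / (6371000 × 0.776915) = -8.2025e-05 rad = -16.919″.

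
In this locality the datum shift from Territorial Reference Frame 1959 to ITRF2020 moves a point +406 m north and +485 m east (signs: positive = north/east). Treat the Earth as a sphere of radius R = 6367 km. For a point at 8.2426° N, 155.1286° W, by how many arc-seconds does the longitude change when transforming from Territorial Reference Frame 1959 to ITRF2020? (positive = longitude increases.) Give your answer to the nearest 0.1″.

At latitude 8.2426°, cos φ = 0.989670.
One radian of longitude at latitude φ spans R cos φ, so Δλ = ΔE / (R cos φ) = 485.0 / (6367000 × 0.989670) = 7.6969e-05 rad = 15.876″.

Δλ = 15.9″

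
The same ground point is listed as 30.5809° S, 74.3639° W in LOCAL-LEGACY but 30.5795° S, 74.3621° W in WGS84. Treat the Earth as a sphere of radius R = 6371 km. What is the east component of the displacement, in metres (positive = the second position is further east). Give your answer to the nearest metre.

ΔE = 172 m

Δφ = -30.5795° − -30.5809° = +0.0014°; Δλ = -74.3621° − -74.3639° = +0.0018°.
1° along a meridian = πR/180 = 111195 m.
ΔN = Δφ × 111195 = 155.7 m; ΔE = Δλ × 111195 × cos(-30.5809°) = +0.0018 × 111195 × 0.860912 = 172.3 m.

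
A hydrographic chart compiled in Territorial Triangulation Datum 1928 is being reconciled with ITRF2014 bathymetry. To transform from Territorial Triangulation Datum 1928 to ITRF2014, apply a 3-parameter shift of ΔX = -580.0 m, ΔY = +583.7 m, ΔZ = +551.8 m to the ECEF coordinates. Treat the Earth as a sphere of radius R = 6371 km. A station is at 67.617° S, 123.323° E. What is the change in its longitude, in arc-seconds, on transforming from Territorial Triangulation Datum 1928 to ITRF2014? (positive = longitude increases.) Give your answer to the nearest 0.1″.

sin φ = -0.924659, cos φ = 0.380796, sin λ = 0.835587, cos λ = -0.549358.
East component: ΔE = −sin λ·ΔX + cos λ·ΔY = −(0.835587)(-580.0) + (-0.549358)(583.7) = 163.98 m.
1° of latitude spans πR/180 = 111195 m; at latitude φ, 1° of longitude spans that × cos φ = 42342.6 m, so Δλ = 163.98 / 42342.6 × 3600 = 13.942″.

Δλ = 13.9″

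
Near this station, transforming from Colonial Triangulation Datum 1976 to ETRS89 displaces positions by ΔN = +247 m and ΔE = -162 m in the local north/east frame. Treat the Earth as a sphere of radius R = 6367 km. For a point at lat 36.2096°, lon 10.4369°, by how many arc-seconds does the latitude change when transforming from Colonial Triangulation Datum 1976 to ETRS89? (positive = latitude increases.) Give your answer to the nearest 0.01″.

Δφ = 8.00″

On a sphere of radius R, 1 rad of latitude = R, so Δφ = ΔN / R = 247.0 / 6367000 = 3.8794e-05 rad = 8.002″.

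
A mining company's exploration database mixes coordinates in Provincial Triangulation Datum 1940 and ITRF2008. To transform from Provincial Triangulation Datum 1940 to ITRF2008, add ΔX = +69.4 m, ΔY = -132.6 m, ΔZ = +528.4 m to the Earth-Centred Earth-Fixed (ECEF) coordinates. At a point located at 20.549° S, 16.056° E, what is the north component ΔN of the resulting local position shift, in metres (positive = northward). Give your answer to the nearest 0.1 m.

ΔN = 505.3 m

At φ = -20.549°, λ = 16.056°: sin φ = -0.351008, cos φ = 0.936372, sin λ = 0.276577, cos λ = 0.960992.
ΔN = −sin φ cos λ·ΔX − sin φ sin λ·ΔY + cos φ·ΔZ = −(-0.351008)(0.960992)(69.4) − (-0.351008)(0.276577)(-132.6) + (0.936372)(528.4) = 505.32 m.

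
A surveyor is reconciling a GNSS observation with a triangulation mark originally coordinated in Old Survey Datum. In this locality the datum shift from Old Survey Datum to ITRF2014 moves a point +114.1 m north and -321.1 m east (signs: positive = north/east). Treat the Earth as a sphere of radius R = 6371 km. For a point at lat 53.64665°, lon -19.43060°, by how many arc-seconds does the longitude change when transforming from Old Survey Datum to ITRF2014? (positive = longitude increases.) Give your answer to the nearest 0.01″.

Δλ = -17.54″

At latitude 53.64665°, cos φ = 0.592763.
One radian of longitude at latitude φ spans R cos φ, so Δλ = ΔE / (R cos φ) = -321.1 / (6371000 × 0.592763) = -8.5026e-05 rad = -17.538″.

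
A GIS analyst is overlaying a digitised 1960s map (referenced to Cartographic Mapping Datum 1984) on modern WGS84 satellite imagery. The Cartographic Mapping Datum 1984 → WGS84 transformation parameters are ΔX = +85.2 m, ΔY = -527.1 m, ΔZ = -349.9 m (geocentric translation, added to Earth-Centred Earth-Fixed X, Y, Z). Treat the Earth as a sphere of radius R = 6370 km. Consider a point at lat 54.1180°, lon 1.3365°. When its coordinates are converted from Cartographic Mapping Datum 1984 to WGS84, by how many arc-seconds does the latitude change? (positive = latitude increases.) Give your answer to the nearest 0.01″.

Δφ = -8.55″

sin φ = 0.810226, cos φ = 0.586118, sin λ = 0.023324, cos λ = 0.999728.
North component: ΔN = −sin φ cos λ·ΔX − sin φ sin λ·ΔY + cos φ·ΔZ = −(0.810226)(0.999728)(85.2) − (0.810226)(0.023324)(-527.1) + (0.586118)(-349.9) = -264.13 m.
1° of latitude spans πR/180 = 111177 m, so Δφ = -264.13 / 111177 × 3600 = -8.553″.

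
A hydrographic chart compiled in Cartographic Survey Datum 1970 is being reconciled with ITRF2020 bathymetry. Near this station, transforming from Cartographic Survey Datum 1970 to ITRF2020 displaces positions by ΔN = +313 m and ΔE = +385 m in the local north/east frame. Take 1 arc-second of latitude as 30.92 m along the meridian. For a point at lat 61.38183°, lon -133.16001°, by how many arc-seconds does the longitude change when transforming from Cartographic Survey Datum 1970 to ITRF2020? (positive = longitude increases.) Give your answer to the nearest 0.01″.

Δλ = 26.00″

At latitude 61.38183°, cos φ = 0.478970.
1″ of longitude at this latitude = 30.92 × cos φ = 14.8098 m, so Δλ = 385.0 / 14.8098 = 25.996″.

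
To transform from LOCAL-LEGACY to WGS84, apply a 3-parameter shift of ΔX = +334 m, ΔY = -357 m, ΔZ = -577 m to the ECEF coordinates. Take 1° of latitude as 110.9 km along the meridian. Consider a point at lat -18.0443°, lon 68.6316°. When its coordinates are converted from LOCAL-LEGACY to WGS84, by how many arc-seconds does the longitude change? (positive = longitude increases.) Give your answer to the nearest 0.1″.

sin φ = -0.309752, cos φ = 0.950817, sin λ = 0.931257, cos λ = 0.364363.
East component: ΔE = −sin λ·ΔX + cos λ·ΔY = −(0.931257)(334) + (0.364363)(-357) = -441.12 m.
1° of latitude spans 110900 m; at latitude φ, 1° of longitude spans that × cos φ = 105445.6 m, so Δλ = -441.12 / 105445.6 × 3600 = -15.060″.

Δλ = -15.1″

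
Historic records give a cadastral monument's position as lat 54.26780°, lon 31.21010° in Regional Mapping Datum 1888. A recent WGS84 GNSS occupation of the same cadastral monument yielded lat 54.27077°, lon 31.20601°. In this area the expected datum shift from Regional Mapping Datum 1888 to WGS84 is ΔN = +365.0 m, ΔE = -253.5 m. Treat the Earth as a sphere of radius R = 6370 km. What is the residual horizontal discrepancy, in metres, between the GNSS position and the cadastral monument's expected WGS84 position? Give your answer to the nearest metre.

Observed coordinate differences: Δφ = +0.00297°, Δλ = -0.00409°.
Converting to metres (1° lat = 111177 m, cos φ = 0.583998): observed ΔN = 330.2 m, observed ΔE = -265.6 m.
Subtracting the expected shift leaves a residual of 330.2 − (365.0) = -34.8 m north and -265.6 − (-253.5) = -12.1 m east.
Residual distance = √((-34.8)² + (-12.1)²) = 36.8 m.

37 m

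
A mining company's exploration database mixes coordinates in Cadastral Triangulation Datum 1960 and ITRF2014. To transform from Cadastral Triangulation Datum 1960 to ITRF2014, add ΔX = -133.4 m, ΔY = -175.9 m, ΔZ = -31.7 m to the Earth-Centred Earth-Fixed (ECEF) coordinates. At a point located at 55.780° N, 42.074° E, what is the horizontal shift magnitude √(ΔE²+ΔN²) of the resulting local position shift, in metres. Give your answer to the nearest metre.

167 m

At φ = 55.780°, λ = 42.074°: sin φ = 0.826884, cos φ = 0.562372, sin λ = 0.670090, cos λ = 0.742280.
ΔE = −sin λ·ΔX + cos λ·ΔY = −(0.670090)·(-133.4) + (0.742280)·(-175.9) = -41.18 m.
ΔN = −sin φ cos λ·ΔX − sin φ sin λ·ΔY + cos φ·ΔZ = −(0.826884)(0.742280)(-133.4) − (0.826884)(0.670090)(-175.9) + (0.562372)(-31.7) = 161.51 m.
Horizontal magnitude = √(ΔE² + ΔN²) = √((-41.18)² + 161.51²) = 166.68 m.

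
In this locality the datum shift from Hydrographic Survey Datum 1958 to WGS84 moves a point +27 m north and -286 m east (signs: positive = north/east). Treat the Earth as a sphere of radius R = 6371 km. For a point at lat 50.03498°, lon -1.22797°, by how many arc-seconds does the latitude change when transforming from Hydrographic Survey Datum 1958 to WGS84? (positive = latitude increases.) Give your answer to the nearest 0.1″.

Δφ = 0.9″

On a sphere of radius R, 1 rad of latitude = R, so Δφ = ΔN / R = 27.0 / 6371000 = 4.2380e-06 rad = 0.874″.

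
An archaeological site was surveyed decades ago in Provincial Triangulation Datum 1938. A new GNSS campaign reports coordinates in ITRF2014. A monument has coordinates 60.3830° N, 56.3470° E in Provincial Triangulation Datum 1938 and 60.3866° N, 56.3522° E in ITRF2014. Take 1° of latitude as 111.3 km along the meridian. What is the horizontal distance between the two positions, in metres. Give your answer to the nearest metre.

492 m

Δφ = 60.3866° − 60.3830° = +0.0036°; Δλ = 56.3522° − 56.3470° = +0.0052°.
ΔN = Δφ × 111300 = 400.7 m; ΔE = Δλ × 111300 × cos(60.3830°) = +0.0052 × 111300 × 0.494200 = 286.0 m.
Distance = √(ΔE² + ΔN²) = √(286.0² + 400.7²) = 492.3 m.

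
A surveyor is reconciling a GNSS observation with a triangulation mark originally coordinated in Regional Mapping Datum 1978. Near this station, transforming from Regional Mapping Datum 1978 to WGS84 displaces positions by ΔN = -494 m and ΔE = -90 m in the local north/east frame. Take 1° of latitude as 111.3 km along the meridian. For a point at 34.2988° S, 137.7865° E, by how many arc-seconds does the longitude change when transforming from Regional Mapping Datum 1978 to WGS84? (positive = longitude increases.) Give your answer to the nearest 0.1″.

At latitude -34.2988°, cos φ = 0.826110.
1° of longitude at this latitude = 111.3 × cos φ = 91.95 km, so Δλ = -90.0 / 91946.1 = -0.0009788° = -3.524″.

Δλ = -3.5″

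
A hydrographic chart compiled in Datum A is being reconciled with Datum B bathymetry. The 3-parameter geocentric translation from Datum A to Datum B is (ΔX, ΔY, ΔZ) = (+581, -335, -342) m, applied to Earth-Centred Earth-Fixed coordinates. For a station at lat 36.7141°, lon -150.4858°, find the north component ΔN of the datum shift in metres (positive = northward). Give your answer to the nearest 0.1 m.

ΔN = -70.6 m

The local north axis is (−sin φ cos λ, −sin φ sin λ, cos φ), giving ΔN = 302.262 − 98.661 − 274.157 = -70.56 m.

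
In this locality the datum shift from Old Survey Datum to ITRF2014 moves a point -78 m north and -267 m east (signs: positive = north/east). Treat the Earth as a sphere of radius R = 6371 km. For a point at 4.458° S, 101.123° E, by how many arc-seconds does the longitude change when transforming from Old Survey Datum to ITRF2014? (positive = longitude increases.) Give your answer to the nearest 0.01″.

Δλ = -8.67″

At latitude -4.458°, cos φ = 0.996975.
One radian of longitude at latitude φ spans R cos φ, so Δλ = ΔE / (R cos φ) = -267.0 / (6371000 × 0.996975) = -4.2036e-05 rad = -8.671″.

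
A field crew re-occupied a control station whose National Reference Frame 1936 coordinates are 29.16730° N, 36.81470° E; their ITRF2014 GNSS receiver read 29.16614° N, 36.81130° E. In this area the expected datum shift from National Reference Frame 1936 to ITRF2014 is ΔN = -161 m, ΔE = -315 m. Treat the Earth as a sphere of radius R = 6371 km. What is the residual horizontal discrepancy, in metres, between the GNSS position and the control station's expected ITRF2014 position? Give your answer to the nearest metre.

Observed coordinate differences: Δφ = -0.00116°, Δλ = -0.00340°.
Converting to metres (1° lat = 111195 m, cos φ = 0.873200): observed ΔN = -129.0 m, observed ΔE = -330.1 m.
Subtracting the expected shift leaves a residual of -129.0 − (-161) = 32.0 m north and -330.1 − (-315) = -15.1 m east.
Residual distance = √(32.0² + (-15.1)²) = 35.4 m.

35 m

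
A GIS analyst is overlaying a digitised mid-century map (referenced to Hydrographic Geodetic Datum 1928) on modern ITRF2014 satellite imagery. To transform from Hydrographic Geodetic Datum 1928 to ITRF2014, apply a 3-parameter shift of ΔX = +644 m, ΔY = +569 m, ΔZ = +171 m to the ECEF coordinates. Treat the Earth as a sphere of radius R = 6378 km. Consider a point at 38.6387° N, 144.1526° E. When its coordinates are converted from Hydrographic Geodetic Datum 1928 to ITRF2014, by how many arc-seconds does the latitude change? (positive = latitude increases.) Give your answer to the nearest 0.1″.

sin φ = 0.624407, cos φ = 0.781099, sin λ = 0.585628, cos λ = -0.810580.
North component: ΔN = −sin φ cos λ·ΔX − sin φ sin λ·ΔY + cos φ·ΔZ = −(0.624407)(-0.810580)(644) − (0.624407)(0.585628)(569) + (0.781099)(171) = 251.45 m.
1° of latitude spans πR/180 = 111317 m, so Δφ = 251.45 / 111317 × 3600 = 8.132″.

Δφ = 8.1″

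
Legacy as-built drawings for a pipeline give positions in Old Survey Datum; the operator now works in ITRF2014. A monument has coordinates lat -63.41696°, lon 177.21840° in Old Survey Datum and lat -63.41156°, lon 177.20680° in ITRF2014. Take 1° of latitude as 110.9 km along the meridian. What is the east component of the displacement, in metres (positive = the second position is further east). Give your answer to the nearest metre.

Δφ = -63.41156° − -63.41696° = +0.00540°; Δλ = 177.20680° − 177.21840° = -0.01160°.
ΔN = Δφ × 110900 = 598.9 m; ΔE = Δλ × 110900 × cos(-63.41696°) = -0.01160 × 110900 × 0.447494 = -575.7 m.

ΔE = -576 m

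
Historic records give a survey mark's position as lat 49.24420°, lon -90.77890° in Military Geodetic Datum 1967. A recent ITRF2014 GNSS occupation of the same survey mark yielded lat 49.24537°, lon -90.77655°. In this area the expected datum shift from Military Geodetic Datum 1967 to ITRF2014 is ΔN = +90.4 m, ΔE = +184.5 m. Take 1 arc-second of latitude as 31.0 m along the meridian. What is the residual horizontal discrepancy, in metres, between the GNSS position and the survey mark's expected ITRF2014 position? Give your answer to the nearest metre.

42 m

Observed coordinate differences: Δφ = +0.00117°, Δλ = +0.00235°.
Converting to metres (1° lat = 111600 m, cos φ = 0.652836): observed ΔN = 130.6 m, observed ΔE = 171.2 m.
Subtracting the expected shift leaves a residual of 130.6 − (90.4) = 40.2 m north and 171.2 − (184.5) = -13.3 m east.
Residual distance = √(40.2² + (-13.3)²) = 42.3 m.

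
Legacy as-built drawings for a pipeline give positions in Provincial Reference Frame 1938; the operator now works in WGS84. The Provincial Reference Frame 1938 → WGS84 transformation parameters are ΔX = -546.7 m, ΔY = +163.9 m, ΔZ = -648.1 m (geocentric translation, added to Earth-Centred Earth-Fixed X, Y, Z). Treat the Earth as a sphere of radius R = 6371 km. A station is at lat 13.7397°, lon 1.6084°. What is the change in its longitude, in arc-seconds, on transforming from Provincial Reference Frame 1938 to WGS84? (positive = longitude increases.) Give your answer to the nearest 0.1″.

Δλ = 6.0″

sin φ = 0.237511, cos φ = 0.971385, sin λ = 0.028068, cos λ = 0.999606.
East component: ΔE = −sin λ·ΔX + cos λ·ΔY = −(0.028068)(-546.7) + (0.999606)(163.9) = 179.18 m.
1° of latitude spans πR/180 = 111195 m; at latitude φ, 1° of longitude spans that × cos φ = 108013.1 m, so Δλ = 179.18 / 108013.1 × 3600 = 5.972″.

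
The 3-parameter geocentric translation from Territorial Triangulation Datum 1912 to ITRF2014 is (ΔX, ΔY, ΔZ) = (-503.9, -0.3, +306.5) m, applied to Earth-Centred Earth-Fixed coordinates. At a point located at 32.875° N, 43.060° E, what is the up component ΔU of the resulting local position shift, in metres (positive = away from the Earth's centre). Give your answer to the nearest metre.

The local up (radial) axis is (cos φ cos λ, cos φ sin λ, sin φ), giving ΔU = -309.209 − 0.172 + 166.371 = -143.01 m.

ΔU = -143 m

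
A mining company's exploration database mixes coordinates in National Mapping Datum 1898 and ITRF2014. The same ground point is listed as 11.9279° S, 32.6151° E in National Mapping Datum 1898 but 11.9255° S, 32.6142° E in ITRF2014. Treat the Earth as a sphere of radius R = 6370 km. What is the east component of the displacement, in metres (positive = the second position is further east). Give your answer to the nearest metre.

Δφ = -11.9255° − -11.9279° = +0.0024°; Δλ = 32.6142° − 32.6151° = -0.0009°.
1° along a meridian = πR/180 = 111177 m.
ΔN = Δφ × 111177 = 266.8 m; ΔE = Δλ × 111177 × cos(-11.9279°) = -0.0009 × 111177 × 0.978408 = -97.9 m.

ΔE = -98 m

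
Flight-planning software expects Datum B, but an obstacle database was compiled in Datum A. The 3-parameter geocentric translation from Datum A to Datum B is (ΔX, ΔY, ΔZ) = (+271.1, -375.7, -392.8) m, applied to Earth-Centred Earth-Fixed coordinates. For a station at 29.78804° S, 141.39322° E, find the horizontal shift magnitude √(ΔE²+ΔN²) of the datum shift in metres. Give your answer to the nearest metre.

576 m

The local east axis at (φ, λ) is (−sin λ, cos λ, 0), so ΔE = −sin(141.39322°)·271.1 + cos(141.39322°)·(-375.7) = 124.43 m.
The local north axis is (−sin φ cos λ, −sin φ sin λ, cos φ), giving ΔN = -105.246 − 116.461 − 340.899 = -562.61 m.
Horizontal magnitude = √(ΔE² + ΔN²) = √(124.43² + (-562.61)²) = 576.20 m.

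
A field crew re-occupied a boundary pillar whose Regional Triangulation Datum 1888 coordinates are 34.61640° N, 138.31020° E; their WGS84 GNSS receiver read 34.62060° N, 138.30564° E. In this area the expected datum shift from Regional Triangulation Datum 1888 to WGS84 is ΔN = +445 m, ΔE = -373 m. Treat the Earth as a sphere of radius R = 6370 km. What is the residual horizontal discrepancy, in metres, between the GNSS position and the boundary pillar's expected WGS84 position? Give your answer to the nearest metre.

49 m

Observed coordinate differences: Δφ = +0.00420°, Δλ = -0.00456°.
Converting to metres (1° lat = 111177 m, cos φ = 0.822974): observed ΔN = 466.9 m, observed ΔE = -417.2 m.
Subtracting the expected shift leaves a residual of 466.9 − (445) = 21.9 m north and -417.2 − (-373) = -44.2 m east.
Residual distance = √(21.9² + (-44.2)²) = 49.4 m.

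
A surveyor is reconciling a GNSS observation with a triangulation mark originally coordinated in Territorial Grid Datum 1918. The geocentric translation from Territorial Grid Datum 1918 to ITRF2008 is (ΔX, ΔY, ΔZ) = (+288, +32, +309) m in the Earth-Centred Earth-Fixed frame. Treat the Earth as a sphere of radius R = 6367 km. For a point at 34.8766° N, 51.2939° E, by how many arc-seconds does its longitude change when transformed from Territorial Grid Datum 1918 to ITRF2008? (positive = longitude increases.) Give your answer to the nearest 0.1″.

sin φ = 0.571811, cos φ = 0.820385, sin λ = 0.780364, cos λ = 0.625326.
East component: ΔE = −sin λ·ΔX + cos λ·ΔY = −(0.780364)(288) + (0.625326)(32) = -204.73 m.
1° of latitude spans πR/180 = 111125 m; at latitude φ, 1° of longitude spans that × cos φ = 91165.4 m, so Δλ = -204.73 / 91165.4 × 3600 = -8.085″.

Δλ = -8.1″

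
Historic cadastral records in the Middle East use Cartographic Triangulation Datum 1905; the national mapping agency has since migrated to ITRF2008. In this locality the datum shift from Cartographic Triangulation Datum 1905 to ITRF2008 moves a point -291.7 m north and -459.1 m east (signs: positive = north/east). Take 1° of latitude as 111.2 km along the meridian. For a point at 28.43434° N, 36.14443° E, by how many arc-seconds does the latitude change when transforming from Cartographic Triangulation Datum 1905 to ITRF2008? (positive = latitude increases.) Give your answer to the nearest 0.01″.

1° of latitude = 111.2 km, so Δφ = -291.7 / 111200 = -0.0026232° = -9.444″.

Δφ = -9.44″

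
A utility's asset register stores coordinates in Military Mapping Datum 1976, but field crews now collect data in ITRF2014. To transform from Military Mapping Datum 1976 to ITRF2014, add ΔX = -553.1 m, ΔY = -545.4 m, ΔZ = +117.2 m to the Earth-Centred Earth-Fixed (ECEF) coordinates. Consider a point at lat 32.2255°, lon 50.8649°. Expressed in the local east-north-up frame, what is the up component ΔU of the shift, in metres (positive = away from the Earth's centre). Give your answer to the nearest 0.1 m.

The local up (radial) axis is (cos φ cos λ, cos φ sin λ, sin φ), giving ΔU = -295.314 − 357.877 + 62.497 = -590.69 m.

ΔU = -590.7 m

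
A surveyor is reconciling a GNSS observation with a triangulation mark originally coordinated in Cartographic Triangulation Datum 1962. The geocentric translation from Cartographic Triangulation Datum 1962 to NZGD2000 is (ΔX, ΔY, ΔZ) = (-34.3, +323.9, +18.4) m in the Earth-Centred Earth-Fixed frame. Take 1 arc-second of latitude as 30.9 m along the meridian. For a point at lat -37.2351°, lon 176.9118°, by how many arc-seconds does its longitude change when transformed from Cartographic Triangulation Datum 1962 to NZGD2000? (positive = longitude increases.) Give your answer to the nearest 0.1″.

Δλ = -13.1″

sin φ = -0.605087, cos φ = 0.796159, sin λ = 0.053873, cos λ = -0.998548.
East component: ΔE = −sin λ·ΔX + cos λ·ΔY = −(0.053873)(-34.3) + (-0.998548)(323.9) = -321.58 m.
1° of latitude spans 3600 × 30.90 = 111240 m; at latitude φ, 1° of longitude spans that × cos φ = 88564.8 m, so Δλ = -321.58 / 88564.8 × 3600 = -13.072″.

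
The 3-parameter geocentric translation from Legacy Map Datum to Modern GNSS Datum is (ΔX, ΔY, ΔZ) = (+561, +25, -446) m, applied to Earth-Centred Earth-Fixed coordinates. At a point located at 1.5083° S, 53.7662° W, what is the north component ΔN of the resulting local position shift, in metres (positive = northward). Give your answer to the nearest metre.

At φ = -1.5083°, λ = -53.7662°: sin φ = -0.026322, cos φ = 0.999654, sin λ = -0.806612, cos λ = 0.591082.
ΔN = −sin φ cos λ·ΔX − sin φ sin λ·ΔY + cos φ·ΔZ = −(-0.026322)(0.591082)(561) − (-0.026322)(-0.806612)(25) + (0.999654)(-446) = -437.65 m.

ΔN = -438 m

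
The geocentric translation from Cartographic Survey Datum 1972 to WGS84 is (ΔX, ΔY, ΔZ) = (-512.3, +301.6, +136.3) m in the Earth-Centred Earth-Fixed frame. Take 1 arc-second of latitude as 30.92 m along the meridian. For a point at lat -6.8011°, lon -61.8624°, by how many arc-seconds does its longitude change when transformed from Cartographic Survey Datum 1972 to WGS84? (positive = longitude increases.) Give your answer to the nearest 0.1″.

sin φ = -0.118423, cos φ = 0.992963, sin λ = -0.881818, cos λ = 0.471591.
East component: ΔE = −sin λ·ΔX + cos λ·ΔY = −(-0.881818)(-512.3) + (0.471591)(301.6) = -309.52 m.
1° of latitude spans 3600 × 30.92 = 111312 m; at latitude φ, 1° of longitude spans that × cos φ = 110528.7 m, so Δλ = -309.52 / 110528.7 × 3600 = -10.081″.

Δλ = -10.1″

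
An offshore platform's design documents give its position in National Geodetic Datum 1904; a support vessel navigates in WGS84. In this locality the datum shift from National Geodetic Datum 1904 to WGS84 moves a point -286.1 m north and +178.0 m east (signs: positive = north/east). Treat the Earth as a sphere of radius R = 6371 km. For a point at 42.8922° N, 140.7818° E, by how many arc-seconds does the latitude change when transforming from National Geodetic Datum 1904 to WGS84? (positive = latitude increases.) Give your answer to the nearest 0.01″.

On a sphere of radius R, 1 rad of latitude = R, so Δφ = ΔN / R = -286.1 / 6371000 = -4.4907e-05 rad = -9.263″.

Δφ = -9.26″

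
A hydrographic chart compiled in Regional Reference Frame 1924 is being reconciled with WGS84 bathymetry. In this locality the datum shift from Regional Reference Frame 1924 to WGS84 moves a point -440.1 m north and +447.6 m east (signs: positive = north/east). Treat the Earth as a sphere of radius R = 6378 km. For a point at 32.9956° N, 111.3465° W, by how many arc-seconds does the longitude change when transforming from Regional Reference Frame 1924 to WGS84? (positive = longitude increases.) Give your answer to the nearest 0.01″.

Δλ = 17.26″

At latitude 32.9956°, cos φ = 0.838712.
One radian of longitude at latitude φ spans R cos φ, so Δλ = ΔE / (R cos φ) = 447.6 / (6378000 × 0.838712) = 8.3674e-05 rad = 17.259″.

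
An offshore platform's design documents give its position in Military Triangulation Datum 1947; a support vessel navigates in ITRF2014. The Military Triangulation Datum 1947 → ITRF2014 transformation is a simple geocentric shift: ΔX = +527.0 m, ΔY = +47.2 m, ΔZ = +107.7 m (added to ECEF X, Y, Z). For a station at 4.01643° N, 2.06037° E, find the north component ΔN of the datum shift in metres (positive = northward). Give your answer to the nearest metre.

The local north axis is (−sin φ cos λ, −sin φ sin λ, cos φ), giving ΔN = -36.889 − 0.119 + 107.435 = 70.43 m.

ΔN = 70 m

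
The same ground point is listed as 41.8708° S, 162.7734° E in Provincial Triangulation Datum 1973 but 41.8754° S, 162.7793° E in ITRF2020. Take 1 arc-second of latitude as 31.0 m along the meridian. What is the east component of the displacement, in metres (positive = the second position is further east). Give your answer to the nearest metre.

Δφ = -41.8754° − -41.8708° = -0.0046°; Δλ = 162.7793° − 162.7734° = +0.0059°.
1° of latitude = 3600 × 31.00 = 111600 m.
ΔN = Δφ × 111600 = -513.4 m; ΔE = Δλ × 111600 × cos(-41.8708°) = +0.0059 × 111600 × 0.744652 = 490.3 m.

ΔE = 490 m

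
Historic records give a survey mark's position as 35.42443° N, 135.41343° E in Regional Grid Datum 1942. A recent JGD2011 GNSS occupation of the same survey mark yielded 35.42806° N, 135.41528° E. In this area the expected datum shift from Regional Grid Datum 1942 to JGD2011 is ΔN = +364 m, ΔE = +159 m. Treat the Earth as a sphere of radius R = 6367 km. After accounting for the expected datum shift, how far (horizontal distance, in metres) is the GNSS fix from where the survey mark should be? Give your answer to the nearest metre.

Observed coordinate differences: Δφ = +0.00363°, Δλ = +0.00185°.
Converting to metres (1° lat = 111125 m, cos φ = 0.814881): observed ΔN = 403.4 m, observed ΔE = 167.5 m.
Subtracting the expected shift leaves a residual of 403.4 − (364) = 39.4 m north and 167.5 − (159) = 8.5 m east.
Residual distance = √(39.4² + 8.5²) = 40.3 m.

40 m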